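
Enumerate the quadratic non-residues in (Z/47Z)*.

5,10,11,13,15,19,20,22,23,26,29,30,31,33,35,38,39,40,41,43,44,45,46

Square k = 1,…,23 (k and 47−k give the same square):
1²=1, 2²=4, 3²=9, 4²=16, 5²=25, 6²=36, 7²≡2, 8²≡17, 9²≡34, 10²≡6, 11²≡27, 12²≡3, 13²≡28, 14²≡8, 15²≡37, 16²≡21, 17²≡7, 18²≡42, 19²≡32, 20²≡24, 21²≡18, 22²≡14, 23²≡12 (mod 47).
The residues are {1, 2, 3, 4, 6, 7, 8, 9, 12, 14, 16, 17, 18, 21, 24, 25, 27, 28, 32, 34, 36, 37, 42}; the non-residues are the remaining 23 nonzero classes.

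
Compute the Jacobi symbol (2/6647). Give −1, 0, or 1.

1

Pull out 2: since 6647 ≡ 7 (mod 8), (2/6647) = +1.
Reached (1/6647) = 1. Collecting the sign flips along the way, the symbol is +1.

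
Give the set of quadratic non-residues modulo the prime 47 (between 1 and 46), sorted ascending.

Square k = 1,…,23 (k and 47−k give the same square):
1²=1, 2²=4, 3²=9, 4²=16, 5²=25, 6²=36, 7²≡2, 8²≡17, 9²≡34, 10²≡6, 11²≡27, 12²≡3, 13²≡28, 14²≡8, 15²≡37, 16²≡21, 17²≡7, 18²≡42, 19²≡32, 20²≡24, 21²≡18, 22²≡14, 23²≡12 (mod 47).
The residues are {1, 2, 3, 4, 6, 7, 8, 9, 12, 14, 16, 17, 18, 21, 24, 25, 27, 28, 32, 34, 36, 37, 42}; the non-residues are the remaining 23 nonzero classes.

5 10 11 13 15 19 20 22 23 26 29 30 31 33 35 38 39 40 41 43 44 45 46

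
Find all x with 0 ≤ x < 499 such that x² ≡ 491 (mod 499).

Since 499 ≡ 3 (mod 4), a square root of 491 is 491^((499+1)/4) = 491^125 mod 499.
Repeated squaring: 491^2≡64, 491^4≡104, 491^8≡337, 491^16≡296, 491^32≡291, 491^64≡350 (mod 499).
491^125 = 491^(64+32+16+8+4+1) ≡ 365 (mod 499).
Check: 365² = 133225 ≡ 491 (mod 499). The two roots are 134 and 365.

134, 365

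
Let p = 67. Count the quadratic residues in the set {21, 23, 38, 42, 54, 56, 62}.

5

(21/67) = +1 → QR.
(23/67) = +1 → QR.
(38/67) = -1 → non-residue.
(42/67) = -1 → non-residue.
(54/67) = +1 → QR.
(56/67) = +1 → QR.
(62/67) = +1 → QR.
Total quadratic residues among the 7: 5.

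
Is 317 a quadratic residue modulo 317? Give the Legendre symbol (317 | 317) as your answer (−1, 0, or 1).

0

First reduce: 317 ≡ 0 (mod 317).
Top reduces to 0: gcd > 1, so the symbol is 0.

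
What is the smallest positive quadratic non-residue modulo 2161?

(2/2161) = +1, so 2 is a residue.
(3/2161) = +1, so 3 is a residue.
(4/2161) = +1, so 4 is a residue.
(5/2161) = +1, so 5 is a residue.
(6/2161) = +1, so 6 is a residue.
(7/2161) = −1, so 7 is the smallest positive non-residue mod 2161.

7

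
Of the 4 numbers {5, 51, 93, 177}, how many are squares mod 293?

(5/293) = -1 → non-residue.
(51/293) = -1 → non-residue.
(93/293) = -1 → non-residue.
(177/293) = -1 → non-residue.
Total quadratic residues among the 4: 0.

0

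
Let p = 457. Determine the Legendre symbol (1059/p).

First reduce: 1059 ≡ 145 (mod 457).
Reciprocity: 145 ≡ 1 and 457 ≡ 1 (mod 4), so (145/457) = +(457/145).
Reduce top mod 145: now compute (22/145).
Pull out 2: since 145 ≡ 1 (mod 8), (2/145) = +1.
Reciprocity: 11 ≡ 3 and 145 ≡ 1 (mod 4), so (11/145) = +(145/11).
Reduce top mod 11: now compute (2/11).
Pull out 2: since 11 ≡ 3 (mod 8), (2/11) = -1.
Reached (1/11) = 1. Collecting the sign flips along the way, the symbol is -1.

-1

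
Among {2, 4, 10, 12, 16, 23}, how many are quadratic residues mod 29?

(2/29) = -1 → non-residue.
(4/29) = +1 → QR.
(10/29) = -1 → non-residue.
(12/29) = -1 → non-residue.
(16/29) = +1 → QR.
(23/29) = +1 → QR.
Total quadratic residues among the 6: 3.

3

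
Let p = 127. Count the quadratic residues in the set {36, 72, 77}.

(36/127) = +1 → QR.
(72/127) = +1 → QR.
(77/127) = -1 → non-residue.
Total quadratic residues among the 3: 2.

2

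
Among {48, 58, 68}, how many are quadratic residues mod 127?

(48/127) = -1 → non-residue.
(58/127) = -1 → non-residue.
(68/127) = +1 → QR.
Total quadratic residues among the 3: 1.

1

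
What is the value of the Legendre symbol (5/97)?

Euler's criterion: (5/97) ≡ 5^48 (mod 97).
5^2 ≡ 25 (mod 97)
5^4 ≡ 43 (mod 97)
5^8 ≡ 6 (mod 97)
5^16 ≡ 36 (mod 97)
5^32 ≡ 35 (mod 97)
5^48 = 5^(32+16) ≡ 96 (mod 97).
Result is 96 ≡ −1, so (5/97) = −1.

-1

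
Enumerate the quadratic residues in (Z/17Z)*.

1,2,4,8,9,13,15,16

Square k = 1,…,8 (k and 17−k give the same square):
1²=1, 2²=4, 3²=9, 4²=16, 5²≡8, 6²≡2, 7²≡15, 8²≡13 (mod 17).
So the quadratic residues mod 17 are {1, 2, 4, 8, 9, 13, 15, 16}.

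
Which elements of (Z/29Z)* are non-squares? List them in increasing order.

2, 3, 8, 10, 11, 12, 14, 15, 17, 18, 19, 21, 26, 27

Square k = 1,…,14 (k and 29−k give the same square):
1²=1, 2²=4, 3²=9, 4²=16, 5²=25, 6²≡7, 7²≡20, 8²≡6, 9²≡23, 10²≡13, 11²≡5, 12²≡28, 13²≡24, 14²≡22 (mod 29).
The residues are {1, 4, 5, 6, 7, 9, 13, 16, 20, 22, 23, 24, 25, 28}; the non-residues are the remaining 14 nonzero classes.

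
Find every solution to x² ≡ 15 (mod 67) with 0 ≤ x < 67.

Since 67 ≡ 3 (mod 4), a square root of 15 is 15^((67+1)/4) = 15^17 mod 67.
Repeated squaring: 15^2≡24, 15^4≡40, 15^8≡59, 15^16≡64 (mod 67).
15^17 = 15^(16+1) ≡ 22 (mod 67).
Check: 22² = 484 ≡ 15 (mod 67). The two roots are 22 and 45.

22, 45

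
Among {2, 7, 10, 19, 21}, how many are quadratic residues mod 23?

(2/23) = +1 → QR.
(7/23) = -1 → non-residue.
(10/23) = -1 → non-residue.
(19/23) = -1 → non-residue.
(21/23) = -1 → non-residue.
Total quadratic residues among the 5: 1.

1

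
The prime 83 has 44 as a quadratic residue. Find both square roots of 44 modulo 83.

25, 58

Since 83 ≡ 3 (mod 4), a square root of 44 is 44^((83+1)/4) = 44^21 mod 83.
Repeated squaring: 44^2≡27, 44^4≡65, 44^8≡75, 44^16≡64 (mod 83).
44^21 = 44^(16+4+1) ≡ 25 (mod 83).
Check: 25² = 625 ≡ 44 (mod 83). The two roots are 25 and 58.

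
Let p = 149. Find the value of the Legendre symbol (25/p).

Euler's criterion: (25/149) ≡ 25^74 (mod 149).
25^2 ≡ 29 (mod 149)
25^4 ≡ 96 (mod 149)
25^8 ≡ 127 (mod 149)
25^16 ≡ 37 (mod 149)
25^32 ≡ 28 (mod 149)
25^64 ≡ 39 (mod 149)
25^74 = 25^(64+8+2) ≡ 1 (mod 149).
Result is 1, so (25/149) = 1.

1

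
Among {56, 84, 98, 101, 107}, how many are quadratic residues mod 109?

1

(56/109) = -1 → non-residue.
(84/109) = +1 → QR.
(98/109) = -1 → non-residue.
(101/109) = -1 → non-residue.
(107/109) = -1 → non-residue.
Total quadratic residues among the 5: 1.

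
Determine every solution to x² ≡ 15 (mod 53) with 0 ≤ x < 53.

11, 42

53 ≡ 1 (mod 4), so we find a root by search.
Trying successive values, 11² = 121 ≡ 15 (mod 53). The other root is 53 − 11 = 42.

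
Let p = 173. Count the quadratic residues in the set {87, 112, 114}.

0

(87/173) = -1 → non-residue.
(112/173) = -1 → non-residue.
(114/173) = -1 → non-residue.
Total quadratic residues among the 3: 0.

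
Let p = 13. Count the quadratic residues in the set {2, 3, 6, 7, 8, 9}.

2

(2/13) = -1 → non-residue.
(3/13) = +1 → QR.
(6/13) = -1 → non-residue.
(7/13) = -1 → non-residue.
(8/13) = -1 → non-residue.
(9/13) = +1 → QR.
Total quadratic residues among the 6: 2.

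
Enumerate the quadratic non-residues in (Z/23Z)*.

Square k = 1,…,11 (k and 23−k give the same square):
1²=1, 2²=4, 3²=9, 4²=16, 5²≡2, 6²≡13, 7²≡3, 8²≡18, 9²≡12, 10²≡8, 11²≡6 (mod 23).
The residues are {1, 2, 3, 4, 6, 8, 9, 12, 13, 16, 18}; the non-residues are the remaining 11 nonzero classes.

5,7,10,11,14,15,17,19,20,21,22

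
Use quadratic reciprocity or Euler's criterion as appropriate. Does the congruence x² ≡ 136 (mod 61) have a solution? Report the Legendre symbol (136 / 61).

1

First reduce: 136 ≡ 14 (mod 61).
Pull out 2: since 61 ≡ 5 (mod 8), (2/61) = -1.
Reciprocity: 7 ≡ 3 and 61 ≡ 1 (mod 4), so (7/61) = +(61/7).
Reduce top mod 7: now compute (5/7).
Reciprocity: 5 ≡ 1 and 7 ≡ 3 (mod 4), so (5/7) = +(7/5).
Reduce top mod 5: now compute (2/5).
Pull out 2: since 5 ≡ 5 (mod 8), (2/5) = -1.
Reached (1/5) = 1. Collecting the sign flips along the way, the symbol is +1.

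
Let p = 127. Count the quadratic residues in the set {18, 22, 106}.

2

(18/127) = +1 → QR.
(22/127) = +1 → QR.
(106/127) = -1 → non-residue.
Total quadratic residues among the 3: 2.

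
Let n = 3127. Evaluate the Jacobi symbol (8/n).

1

Pull out 2^3: since 3127 ≡ 7 (mod 8), (2/3127) = +1, so (2/3127)^3 = +1.
Reached (1/3127) = 1. Collecting the sign flips along the way, the symbol is +1.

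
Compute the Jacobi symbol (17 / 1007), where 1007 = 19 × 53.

1

Reciprocity: 17 ≡ 1 and 1007 ≡ 3 (mod 4), so (17/1007) = +(1007/17).
Reduce top mod 17: now compute (4/17).
Pull out 2^2: since 17 ≡ 1 (mod 8), (2/17) = +1, so (2/17)^2 = +1.
Reached (1/17) = 1. Collecting the sign flips along the way, the symbol is +1.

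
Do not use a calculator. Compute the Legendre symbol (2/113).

Euler's criterion: (2/113) ≡ 2^56 (mod 113).
2^2 ≡ 4 (mod 113)
2^4 ≡ 16 (mod 113)
2^8 ≡ 30 (mod 113)
2^16 ≡ 109 (mod 113)
2^32 ≡ 16 (mod 113)
2^56 = 2^(32+16+8) ≡ 1 (mod 113).
Result is 1, so (2/113) = 1.

1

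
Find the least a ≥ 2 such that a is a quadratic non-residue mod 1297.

(2/1297) = +1, so 2 is a residue.
(3/1297) = +1, so 3 is a residue.
(4/1297) = +1, so 4 is a residue.
(5/1297) = −1, so 5 is the smallest positive non-residue mod 1297.

5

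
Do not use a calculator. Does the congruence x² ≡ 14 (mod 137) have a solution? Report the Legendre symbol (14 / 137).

Pull out 2: since 137 ≡ 1 (mod 8), (2/137) = +1.
Reciprocity: 7 ≡ 3 and 137 ≡ 1 (mod 4), so (7/137) = +(137/7).
Reduce top mod 7: now compute (4/7).
Pull out 2^2: since 7 ≡ 7 (mod 8), (2/7) = +1, so (2/7)^2 = +1.
Reached (1/7) = 1. Collecting the sign flips along the way, the symbol is +1.

1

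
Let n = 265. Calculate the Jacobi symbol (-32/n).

First reduce: -32 ≡ 233 (mod 265).
Reciprocity: 233 ≡ 1 and 265 ≡ 1 (mod 4), so (233/265) = +(265/233).
Reduce top mod 233: now compute (32/233).
Pull out 2^5: since 233 ≡ 1 (mod 8), (2/233) = +1, so (2/233)^5 = +1.
Reached (1/233) = 1. Collecting the sign flips along the way, the symbol is +1.

1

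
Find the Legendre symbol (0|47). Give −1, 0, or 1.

0

Top reduces to 0: gcd > 1, so the symbol is 0.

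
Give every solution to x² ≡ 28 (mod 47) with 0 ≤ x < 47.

Since 47 ≡ 3 (mod 4), a square root of 28 is 28^((47+1)/4) = 28^12 mod 47.
Repeated squaring: 28^2≡32, 28^4≡37, 28^8≡6 (mod 47).
28^12 = 28^(8+4) ≡ 34 (mod 47).
Check: 34² = 1156 ≡ 28 (mod 47). The two roots are 13 and 34.

13, 34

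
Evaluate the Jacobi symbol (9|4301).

Reciprocity: 9 ≡ 1 and 4301 ≡ 1 (mod 4), so (9/4301) = +(4301/9).
Reduce top mod 9: now compute (8/9).
Pull out 2^3: since 9 ≡ 1 (mod 8), (2/9) = +1, so (2/9)^3 = +1.
Reached (1/9) = 1. Collecting the sign flips along the way, the symbol is +1.

1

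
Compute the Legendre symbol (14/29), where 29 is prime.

-1

Pull out 2: since 29 ≡ 5 (mod 8), (2/29) = -1.
Reciprocity: 7 ≡ 3 and 29 ≡ 1 (mod 4), so (7/29) = +(29/7).
Reduce top mod 7: now compute (1/7).
Reached (1/7) = 1. Collecting the sign flips along the way, the symbol is -1.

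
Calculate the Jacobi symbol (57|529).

1

Reciprocity: 57 ≡ 1 and 529 ≡ 1 (mod 4), so (57/529) = +(529/57).
Reduce top mod 57: now compute (16/57).
Pull out 2^4: since 57 ≡ 1 (mod 8), (2/57) = +1, so (2/57)^4 = +1.
Reached (1/57) = 1. Collecting the sign flips along the way, the symbol is +1.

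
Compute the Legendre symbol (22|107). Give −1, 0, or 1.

Euler's criterion: (22/107) ≡ 22^53 (mod 107).
22^2 ≡ 56 (mod 107)
22^4 ≡ 33 (mod 107)
22^8 ≡ 19 (mod 107)
22^16 ≡ 40 (mod 107)
22^32 ≡ 102 (mod 107)
22^53 = 22^(32+16+4+1) ≡ 106 (mod 107).
Result is 106 ≡ −1, so (22/107) = −1.

-1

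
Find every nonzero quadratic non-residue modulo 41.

Square k = 1,…,20 (k and 41−k give the same square):
1²=1, 2²=4, 3²=9, 4²=16, 5²=25, 6²=36, 7²≡8, 8²≡23, 9²≡40, 10²≡18, 11²≡39, 12²≡21, 13²≡5, 14²≡32, 15²≡20, 16²≡10, 17²≡2, 18²≡37, 19²≡33, 20²≡31 (mod 41).
The residues are {1, 2, 4, 5, 8, 9, 10, 16, 18, 20, 21, 23, 25, 31, 32, 33, 36, 37, 39, 40}; the non-residues are the remaining 20 nonzero classes.

3 6 7 11 12 13 14 15 17 19 22 24 26 27 28 29 30 34 35 38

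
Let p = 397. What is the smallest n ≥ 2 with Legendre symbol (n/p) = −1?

(2/397) = −1, so 2 is the smallest positive non-residue mod 397.

2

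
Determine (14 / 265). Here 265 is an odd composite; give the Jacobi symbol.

-1

Pull out 2: since 265 ≡ 1 (mod 8), (2/265) = +1.
Reciprocity: 7 ≡ 3 and 265 ≡ 1 (mod 4), so (7/265) = +(265/7).
Reduce top mod 7: now compute (6/7).
Pull out 2: since 7 ≡ 7 (mod 8), (2/7) = +1.
Reciprocity: 3 ≡ 3 and 7 ≡ 3 (mod 4), so (3/7) = −(7/3).
Reduce top mod 3: now compute (1/3).
Reached (1/3) = 1. Collecting the sign flips along the way, the symbol is -1.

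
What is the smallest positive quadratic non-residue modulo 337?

(2/337) = +1, so 2 is a residue.
(3/337) = +1, so 3 is a residue.
(4/337) = +1, so 4 is a residue.
(5/337) = −1, so 5 is the smallest positive non-residue mod 337.

5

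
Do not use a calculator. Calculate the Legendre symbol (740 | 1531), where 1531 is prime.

-1

Pull out 2^2: since 1531 ≡ 3 (mod 8), (2/1531) = -1, so (2/1531)^2 = +1.
Reciprocity: 185 ≡ 1 and 1531 ≡ 3 (mod 4), so (185/1531) = +(1531/185).
Reduce top mod 185: now compute (51/185).
Reciprocity: 51 ≡ 3 and 185 ≡ 1 (mod 4), so (51/185) = +(185/51).
Reduce top mod 51: now compute (32/51).
Pull out 2^5: since 51 ≡ 3 (mod 8), (2/51) = -1, so (2/51)^5 = -1.
Reached (1/51) = 1. Collecting the sign flips along the way, the symbol is -1.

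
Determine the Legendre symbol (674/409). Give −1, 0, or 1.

Euler's criterion: (674/409) ≡ 265^204 (mod 409).
265^2 ≡ 286 (mod 409)
265^4 ≡ 405 (mod 409)
265^8 ≡ 16 (mod 409)
265^16 ≡ 256 (mod 409)
265^32 ≡ 96 (mod 409)
265^64 ≡ 218 (mod 409)
265^128 ≡ 80 (mod 409)
265^204 = 265^(128+64+8+4) ≡ 1 (mod 409).
Result is 1, so (674/409) = 1.

1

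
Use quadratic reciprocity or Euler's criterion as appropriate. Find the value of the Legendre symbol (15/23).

-1

Euler's criterion: (15/23) ≡ 15^11 (mod 23).
15^2 ≡ 18 (mod 23)
15^4 ≡ 2 (mod 23)
15^8 ≡ 4 (mod 23)
15^11 = 15^(8+2+1) ≡ 22 (mod 23).
Result is 22 ≡ −1, so (15/23) = −1.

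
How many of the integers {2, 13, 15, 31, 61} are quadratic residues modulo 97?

3

(2/97) = +1 → QR.
(13/97) = -1 → non-residue.
(15/97) = -1 → non-residue.
(31/97) = +1 → QR.
(61/97) = +1 → QR.
Total quadratic residues among the 5: 3.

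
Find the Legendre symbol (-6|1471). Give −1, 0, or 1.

First reduce: -6 ≡ 1465 (mod 1471).
Reciprocity: 1465 ≡ 1 and 1471 ≡ 3 (mod 4), so (1465/1471) = +(1471/1465).
Reduce top mod 1465: now compute (6/1465).
Pull out 2: since 1465 ≡ 1 (mod 8), (2/1465) = +1.
Reciprocity: 3 ≡ 3 and 1465 ≡ 1 (mod 4), so (3/1465) = +(1465/3).
Reduce top mod 3: now compute (1/3).
Reached (1/3) = 1. Collecting the sign flips along the way, the symbol is +1.

1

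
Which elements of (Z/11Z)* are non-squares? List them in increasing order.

2 6 7 8 10

Square k = 1,…,5 (k and 11−k give the same square):
1²=1, 2²=4, 3²=9, 4²≡5, 5²≡3 (mod 11).
The residues are {1, 3, 4, 5, 9}; the non-residues are the remaining 5 nonzero classes.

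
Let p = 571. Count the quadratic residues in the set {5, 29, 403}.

3

(5/571) = +1 → QR.
(29/571) = +1 → QR.
(403/571) = +1 → QR.
Total quadratic residues among the 3: 3.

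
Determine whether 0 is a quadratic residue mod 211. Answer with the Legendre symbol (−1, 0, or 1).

0

Top reduces to 0: gcd > 1, so the symbol is 0.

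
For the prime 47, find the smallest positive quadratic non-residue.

(2/47) = +1, so 2 is a residue.
(3/47) = +1, so 3 is a residue.
(4/47) = +1, so 4 is a residue.
(5/47) = −1, so 5 is the smallest positive non-residue mod 47.

5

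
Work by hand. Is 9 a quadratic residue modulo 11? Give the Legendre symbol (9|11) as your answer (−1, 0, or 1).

1

Reciprocity: 9 ≡ 1 and 11 ≡ 3 (mod 4), so (9/11) = +(11/9).
Reduce top mod 9: now compute (2/9).
Pull out 2: since 9 ≡ 1 (mod 8), (2/9) = +1.
Reached (1/9) = 1. Collecting the sign flips along the way, the symbol is +1.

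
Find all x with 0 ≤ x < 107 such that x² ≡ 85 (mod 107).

Since 107 ≡ 3 (mod 4), a square root of 85 is 85^((107+1)/4) = 85^27 mod 107.
Repeated squaring: 85^2≡56, 85^4≡33, 85^8≡19, 85^16≡40 (mod 107).
85^27 = 85^(16+8+2+1) ≡ 37 (mod 107).
Check: 37² = 1369 ≡ 85 (mod 107). The two roots are 37 and 70.

37, 70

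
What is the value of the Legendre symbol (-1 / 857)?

1

Euler's criterion: (-1/857) ≡ 856^428 (mod 857).
856^2 ≡ 1 (mod 857)
856^4 ≡ 1 (mod 857)
856^8 ≡ 1 (mod 857)
856^16 ≡ 1 (mod 857)
856^32 ≡ 1 (mod 857)
856^64 ≡ 1 (mod 857)
856^128 ≡ 1 (mod 857)
856^256 ≡ 1 (mod 857)
856^428 = 856^(256+128+32+8+4) ≡ 1 (mod 857).
Result is 1, so (-1/857) = 1.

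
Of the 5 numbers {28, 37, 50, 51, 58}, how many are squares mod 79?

(28/79) = -1 → non-residue.
(37/79) = -1 → non-residue.
(50/79) = +1 → QR.
(51/79) = +1 → QR.
(58/79) = -1 → non-residue.
Total quadratic residues among the 5: 2.

2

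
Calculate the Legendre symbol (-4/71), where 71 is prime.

First reduce: -4 ≡ 67 (mod 71).
Reciprocity: 67 ≡ 3 and 71 ≡ 3 (mod 4), so (67/71) = −(71/67).
Reduce top mod 67: now compute (4/67).
Pull out 2^2: since 67 ≡ 3 (mod 8), (2/67) = -1, so (2/67)^2 = +1.
Reached (1/67) = 1. Collecting the sign flips along the way, the symbol is -1.

-1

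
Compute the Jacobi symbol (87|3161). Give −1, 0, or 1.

Reciprocity: 87 ≡ 3 and 3161 ≡ 1 (mod 4), so (87/3161) = +(3161/87).
Reduce top mod 87: now compute (29/87).
Reciprocity: 29 ≡ 1 and 87 ≡ 3 (mod 4), so (29/87) = +(87/29).
Reduce top mod 29: now compute (0/29).
Top reduces to 0: gcd > 1, so the symbol is 0.

0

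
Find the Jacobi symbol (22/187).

0

Pull out 2: since 187 ≡ 3 (mod 8), (2/187) = -1.
Reciprocity: 11 ≡ 3 and 187 ≡ 3 (mod 4), so (11/187) = −(187/11).
Reduce top mod 11: now compute (0/11).
Top reduces to 0: gcd > 1, so the symbol is 0.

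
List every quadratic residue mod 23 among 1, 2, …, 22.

1, 2, 3, 4, 6, 8, 9, 12, 13, 16, 18

Square k = 1,…,11 (k and 23−k give the same square):
1²=1, 2²=4, 3²=9, 4²=16, 5²≡2, 6²≡13, 7²≡3, 8²≡18, 9²≡12, 10²≡8, 11²≡6 (mod 23).
So the quadratic residues mod 23 are {1, 2, 3, 4, 6, 8, 9, 12, 13, 16, 18}.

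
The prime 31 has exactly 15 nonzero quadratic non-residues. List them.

Square k = 1,…,15 (k and 31−k give the same square):
1²=1, 2²=4, 3²=9, 4²=16, 5²=25, 6²≡5, 7²≡18, 8²≡2, 9²≡19, 10²≡7, 11²≡28, 12²≡20, 13²≡14, 14²≡10, 15²≡8 (mod 31).
The residues are {1, 2, 4, 5, 7, 8, 9, 10, 14, 16, 18, 19, 20, 25, 28}; the non-residues are the remaining 15 nonzero classes.

3,6,11,12,13,15,17,21,22,23,24,26,27,29,30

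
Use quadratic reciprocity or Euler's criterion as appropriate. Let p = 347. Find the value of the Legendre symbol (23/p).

Euler's criterion: (23/347) ≡ 23^173 (mod 347).
23^2 ≡ 182 (mod 347)
23^4 ≡ 159 (mod 347)
23^8 ≡ 297 (mod 347)
23^16 ≡ 71 (mod 347)
23^32 ≡ 183 (mod 347)
23^64 ≡ 177 (mod 347)
23^128 ≡ 99 (mod 347)
23^173 = 23^(128+32+8+4+1) ≡ 346 (mod 347).
Result is 346 ≡ −1, so (23/347) = −1.

-1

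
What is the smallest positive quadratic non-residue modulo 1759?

(2/1759) = +1, so 2 is a residue.
(3/1759) = −1, so 3 is the smallest positive non-residue mod 1759.

3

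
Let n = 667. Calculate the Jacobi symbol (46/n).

0

Pull out 2: since 667 ≡ 3 (mod 8), (2/667) = -1.
Reciprocity: 23 ≡ 3 and 667 ≡ 3 (mod 4), so (23/667) = −(667/23).
Reduce top mod 23: now compute (0/23).
Top reduces to 0: gcd > 1, so the symbol is 0.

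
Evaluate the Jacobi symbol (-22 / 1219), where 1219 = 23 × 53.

First reduce: -22 ≡ 1197 (mod 1219).
Reciprocity: 1197 ≡ 1 and 1219 ≡ 3 (mod 4), so (1197/1219) = +(1219/1197).
Reduce top mod 1197: now compute (22/1197).
Pull out 2: since 1197 ≡ 5 (mod 8), (2/1197) = -1.
Reciprocity: 11 ≡ 3 and 1197 ≡ 1 (mod 4), so (11/1197) = +(1197/11).
Reduce top mod 11: now compute (9/11).
Reciprocity: 9 ≡ 1 and 11 ≡ 3 (mod 4), so (9/11) = +(11/9).
Reduce top mod 9: now compute (2/9).
Pull out 2: since 9 ≡ 1 (mod 8), (2/9) = +1.
Reached (1/9) = 1. Collecting the sign flips along the way, the symbol is -1.

-1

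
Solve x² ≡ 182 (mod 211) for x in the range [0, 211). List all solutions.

56, 155

Since 211 ≡ 3 (mod 4), a square root of 182 is 182^((211+1)/4) = 182^53 mod 211.
Repeated squaring: 182^2≡208, 182^4≡9, 182^8≡81, 182^16≡20, 182^32≡189 (mod 211).
182^53 = 182^(32+16+4+1) ≡ 56 (mod 211).
Check: 56² = 3136 ≡ 182 (mod 211). The two roots are 56 and 155.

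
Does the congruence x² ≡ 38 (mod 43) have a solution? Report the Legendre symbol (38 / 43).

1

Pull out 2: since 43 ≡ 3 (mod 8), (2/43) = -1.
Reciprocity: 19 ≡ 3 and 43 ≡ 3 (mod 4), so (19/43) = −(43/19).
Reduce top mod 19: now compute (5/19).
Reciprocity: 5 ≡ 1 and 19 ≡ 3 (mod 4), so (5/19) = +(19/5).
Reduce top mod 5: now compute (4/5).
Pull out 2^2: since 5 ≡ 5 (mod 8), (2/5) = -1, so (2/5)^2 = +1.
Reached (1/5) = 1. Collecting the sign flips along the way, the symbol is +1.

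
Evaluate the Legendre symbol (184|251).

Pull out 2^3: since 251 ≡ 3 (mod 8), (2/251) = -1, so (2/251)^3 = -1.
Reciprocity: 23 ≡ 3 and 251 ≡ 3 (mod 4), so (23/251) = −(251/23).
Reduce top mod 23: now compute (21/23).
Reciprocity: 21 ≡ 1 and 23 ≡ 3 (mod 4), so (21/23) = +(23/21).
Reduce top mod 21: now compute (2/21).
Pull out 2: since 21 ≡ 5 (mod 8), (2/21) = -1.
Reached (1/21) = 1. Collecting the sign flips along the way, the symbol is -1.

-1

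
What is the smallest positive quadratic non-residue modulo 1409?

(2/1409) = +1, so 2 is a residue.
(3/1409) = −1, so 3 is the smallest positive non-residue mod 1409.

3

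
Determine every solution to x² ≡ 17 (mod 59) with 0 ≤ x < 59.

Since 59 ≡ 3 (mod 4), a square root of 17 is 17^((59+1)/4) = 17^15 mod 59.
Repeated squaring: 17^2≡53, 17^4≡36, 17^8≡57 (mod 59).
17^15 = 17^(8+4+2+1) ≡ 28 (mod 59).
Check: 28² = 784 ≡ 17 (mod 59). The two roots are 28 and 31.

28, 31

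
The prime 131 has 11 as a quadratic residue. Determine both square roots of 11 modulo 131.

Since 131 ≡ 3 (mod 4), a square root of 11 is 11^((131+1)/4) = 11^33 mod 131.
Repeated squaring: 11^2≡121, 11^4≡100, 11^8≡44, 11^16≡102, 11^32≡55 (mod 131).
11^33 = 11^(32+1) ≡ 81 (mod 131).
Check: 81² = 6561 ≡ 11 (mod 131). The two roots are 50 and 81.

50, 81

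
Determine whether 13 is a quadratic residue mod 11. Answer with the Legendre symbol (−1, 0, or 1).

-1

First reduce: 13 ≡ 2 (mod 11).
Pull out 2: since 11 ≡ 3 (mod 8), (2/11) = -1.
Reached (1/11) = 1. Collecting the sign flips along the way, the symbol is -1.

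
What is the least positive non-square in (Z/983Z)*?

5

(2/983) = +1, so 2 is a residue.
(3/983) = +1, so 3 is a residue.
(4/983) = +1, so 4 is a residue.
(5/983) = −1, so 5 is the smallest positive non-residue mod 983.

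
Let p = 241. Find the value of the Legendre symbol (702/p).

-1

First reduce: 702 ≡ 220 (mod 241).
Pull out 2^2: since 241 ≡ 1 (mod 8), (2/241) = +1, so (2/241)^2 = +1.
Reciprocity: 55 ≡ 3 and 241 ≡ 1 (mod 4), so (55/241) = +(241/55).
Reduce top mod 55: now compute (21/55).
Reciprocity: 21 ≡ 1 and 55 ≡ 3 (mod 4), so (21/55) = +(55/21).
Reduce top mod 21: now compute (13/21).
Reciprocity: 13 ≡ 1 and 21 ≡ 1 (mod 4), so (13/21) = +(21/13).
Reduce top mod 13: now compute (8/13).
Pull out 2^3: since 13 ≡ 5 (mod 8), (2/13) = -1, so (2/13)^3 = -1.
Reached (1/13) = 1. Collecting the sign flips along the way, the symbol is -1.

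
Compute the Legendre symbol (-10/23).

First reduce: -10 ≡ 13 (mod 23).
Reciprocity: 13 ≡ 1 and 23 ≡ 3 (mod 4), so (13/23) = +(23/13).
Reduce top mod 13: now compute (10/13).
Pull out 2: since 13 ≡ 5 (mod 8), (2/13) = -1.
Reciprocity: 5 ≡ 1 and 13 ≡ 1 (mod 4), so (5/13) = +(13/5).
Reduce top mod 5: now compute (3/5).
Reciprocity: 3 ≡ 3 and 5 ≡ 1 (mod 4), so (3/5) = +(5/3).
Reduce top mod 3: now compute (2/3).
Pull out 2: since 3 ≡ 3 (mod 8), (2/3) = -1.
Reached (1/3) = 1. Collecting the sign flips along the way, the symbol is +1.

1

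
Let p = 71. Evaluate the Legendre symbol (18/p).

1

Pull out 2: since 71 ≡ 7 (mod 8), (2/71) = +1.
Reciprocity: 9 ≡ 1 and 71 ≡ 3 (mod 4), so (9/71) = +(71/9).
Reduce top mod 9: now compute (8/9).
Pull out 2^3: since 9 ≡ 1 (mod 8), (2/9) = +1, so (2/9)^3 = +1.
Reached (1/9) = 1. Collecting the sign flips along the way, the symbol is +1.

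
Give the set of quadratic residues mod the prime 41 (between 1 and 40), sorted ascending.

Square k = 1,…,20 (k and 41−k give the same square):
1²=1, 2²=4, 3²=9, 4²=16, 5²=25, 6²=36, 7²≡8, 8²≡23, 9²≡40, 10²≡18, 11²≡39, 12²≡21, 13²≡5, 14²≡32, 15²≡20, 16²≡10, 17²≡2, 18²≡37, 19²≡33, 20²≡31 (mod 41).
So the quadratic residues mod 41 are {1, 2, 4, 5, 8, 9, 10, 16, 18, 20, 21, 23, 25, 31, 32, 33, 36, 37, 39, 40}.

1, 2, 4, 5, 8, 9, 10, 16, 18, 20, 21, 23, 25, 31, 32, 33, 36, 37, 39, 40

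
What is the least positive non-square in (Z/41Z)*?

3

(2/41) = +1, so 2 is a residue.
(3/41) = −1, so 3 is the smallest positive non-residue mod 41.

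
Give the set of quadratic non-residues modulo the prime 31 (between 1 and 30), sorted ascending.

3, 6, 11, 12, 13, 15, 17, 21, 22, 23, 24, 26, 27, 29, 30

Square k = 1,…,15 (k and 31−k give the same square):
1²=1, 2²=4, 3²=9, 4²=16, 5²=25, 6²≡5, 7²≡18, 8²≡2, 9²≡19, 10²≡7, 11²≡28, 12²≡20, 13²≡14, 14²≡10, 15²≡8 (mod 31).
The residues are {1, 2, 4, 5, 7, 8, 9, 10, 14, 16, 18, 19, 20, 25, 28}; the non-residues are the remaining 15 nonzero classes.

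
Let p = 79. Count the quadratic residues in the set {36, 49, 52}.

(36/79) = +1 → QR.
(49/79) = +1 → QR.
(52/79) = +1 → QR.
Total quadratic residues among the 3: 3.

3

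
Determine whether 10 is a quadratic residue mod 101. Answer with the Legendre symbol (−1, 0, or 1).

Euler's criterion: (10/101) ≡ 10^50 (mod 101).
10^2 ≡ 100 (mod 101)
10^4 ≡ 1 (mod 101)
10^8 ≡ 1 (mod 101)
10^16 ≡ 1 (mod 101)
10^32 ≡ 1 (mod 101)
10^50 = 10^(32+16+2) ≡ 100 (mod 101).
Result is 100 ≡ −1, so (10/101) = −1.

-1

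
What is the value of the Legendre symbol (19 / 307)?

Euler's criterion: (19/307) ≡ 19^153 (mod 307).
19^2 ≡ 54 (mod 307)
19^4 ≡ 153 (mod 307)
19^8 ≡ 77 (mod 307)
19^16 ≡ 96 (mod 307)
19^32 ≡ 6 (mod 307)
19^64 ≡ 36 (mod 307)
19^128 ≡ 68 (mod 307)
19^153 = 19^(128+16+8+1) ≡ 1 (mod 307).
Result is 1, so (19/307) = 1.

1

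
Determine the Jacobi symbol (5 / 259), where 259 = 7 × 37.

1

Reciprocity: 5 ≡ 1 and 259 ≡ 3 (mod 4), so (5/259) = +(259/5).
Reduce top mod 5: now compute (4/5).
Pull out 2^2: since 5 ≡ 5 (mod 8), (2/5) = -1, so (2/5)^2 = +1.
Reached (1/5) = 1. Collecting the sign flips along the way, the symbol is +1.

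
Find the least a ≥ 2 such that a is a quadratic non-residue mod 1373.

(2/1373) = −1, so 2 is the smallest positive non-residue mod 1373.

2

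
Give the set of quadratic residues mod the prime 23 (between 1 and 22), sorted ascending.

1, 2, 3, 4, 6, 8, 9, 12, 13, 16, 18

Square k = 1,…,11 (k and 23−k give the same square):
1²=1, 2²=4, 3²=9, 4²=16, 5²≡2, 6²≡13, 7²≡3, 8²≡18, 9²≡12, 10²≡8, 11²≡6 (mod 23).
So the quadratic residues mod 23 are {1, 2, 3, 4, 6, 8, 9, 12, 13, 16, 18}.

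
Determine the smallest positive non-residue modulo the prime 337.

(2/337) = +1, so 2 is a residue.
(3/337) = +1, so 3 is a residue.
(4/337) = +1, so 4 is a residue.
(5/337) = −1, so 5 is the smallest positive non-residue mod 337.

5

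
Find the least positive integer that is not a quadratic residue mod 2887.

3

(2/2887) = +1, so 2 is a residue.
(3/2887) = −1, so 3 is the smallest positive non-residue mod 2887.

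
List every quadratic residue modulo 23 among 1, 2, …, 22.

Square k = 1,…,11 (k and 23−k give the same square):
1²=1, 2²=4, 3²=9, 4²=16, 5²≡2, 6²≡13, 7²≡3, 8²≡18, 9²≡12, 10²≡8, 11²≡6 (mod 23).
So the quadratic residues mod 23 are {1, 2, 3, 4, 6, 8, 9, 12, 13, 16, 18}.

1 2 3 4 6 8 9 12 13 16 18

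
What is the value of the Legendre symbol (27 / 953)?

-1

Reciprocity: 27 ≡ 3 and 953 ≡ 1 (mod 4), so (27/953) = +(953/27).
Reduce top mod 27: now compute (8/27).
Pull out 2^3: since 27 ≡ 3 (mod 8), (2/27) = -1, so (2/27)^3 = -1.
Reached (1/27) = 1. Collecting the sign flips along the way, the symbol is -1.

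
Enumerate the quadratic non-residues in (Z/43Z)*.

Square k = 1,…,21 (k and 43−k give the same square):
1²=1, 2²=4, 3²=9, 4²=16, 5²=25, 6²=36, 7²≡6, 8²≡21, 9²≡38, 10²≡14, 11²≡35, 12²≡15, 13²≡40, 14²≡24, 15²≡10, 16²≡41, 17²≡31, 18²≡23, 19²≡17, 20²≡13, 21²≡11 (mod 43).
The residues are {1, 4, 6, 9, 10, 11, 13, 14, 15, 16, 17, 21, 23, 24, 25, 31, 35, 36, 38, 40, 41}; the non-residues are the remaining 21 nonzero classes.

2 3 5 7 8 12 18 19 20 22 26 27 28 29 30 32 33 34 37 39 42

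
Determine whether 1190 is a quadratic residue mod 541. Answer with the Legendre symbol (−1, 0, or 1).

First reduce: 1190 ≡ 108 (mod 541).
Pull out 2^2: since 541 ≡ 5 (mod 8), (2/541) = -1, so (2/541)^2 = +1.
Reciprocity: 27 ≡ 3 and 541 ≡ 1 (mod 4), so (27/541) = +(541/27).
Reduce top mod 27: now compute (1/27).
Reached (1/27) = 1. Collecting the sign flips along the way, the symbol is +1.

1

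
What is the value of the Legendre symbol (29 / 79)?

Reciprocity: 29 ≡ 1 and 79 ≡ 3 (mod 4), so (29/79) = +(79/29).
Reduce top mod 29: now compute (21/29).
Reciprocity: 21 ≡ 1 and 29 ≡ 1 (mod 4), so (21/29) = +(29/21).
Reduce top mod 21: now compute (8/21).
Pull out 2^3: since 21 ≡ 5 (mod 8), (2/21) = -1, so (2/21)^3 = -1.
Reached (1/21) = 1. Collecting the sign flips along the way, the symbol is -1.

-1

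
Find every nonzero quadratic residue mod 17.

Square k = 1,…,8 (k and 17−k give the same square):
1²=1, 2²=4, 3²=9, 4²=16, 5²≡8, 6²≡2, 7²≡15, 8²≡13 (mod 17).
So the quadratic residues mod 17 are {1, 2, 4, 8, 9, 13, 15, 16}.

1 2 4 8 9 13 15 16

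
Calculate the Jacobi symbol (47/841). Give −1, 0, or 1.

Reciprocity: 47 ≡ 3 and 841 ≡ 1 (mod 4), so (47/841) = +(841/47).
Reduce top mod 47: now compute (42/47).
Pull out 2: since 47 ≡ 7 (mod 8), (2/47) = +1.
Reciprocity: 21 ≡ 1 and 47 ≡ 3 (mod 4), so (21/47) = +(47/21).
Reduce top mod 21: now compute (5/21).
Reciprocity: 5 ≡ 1 and 21 ≡ 1 (mod 4), so (5/21) = +(21/5).
Reduce top mod 5: now compute (1/5).
Reached (1/5) = 1. Collecting the sign flips along the way, the symbol is +1.

1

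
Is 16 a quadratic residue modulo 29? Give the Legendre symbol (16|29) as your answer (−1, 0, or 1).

Pull out 2^4: since 29 ≡ 5 (mod 8), (2/29) = -1, so (2/29)^4 = +1.
Reached (1/29) = 1. Collecting the sign flips along the way, the symbol is +1.

1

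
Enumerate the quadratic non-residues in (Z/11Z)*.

2 6 7 8 10

Square k = 1,…,5 (k and 11−k give the same square):
1²=1, 2²=4, 3²=9, 4²≡5, 5²≡3 (mod 11).
The residues are {1, 3, 4, 5, 9}; the non-residues are the remaining 5 nonzero classes.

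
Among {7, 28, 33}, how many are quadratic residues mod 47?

2

(7/47) = +1 → QR.
(28/47) = +1 → QR.
(33/47) = -1 → non-residue.
Total quadratic residues among the 3: 2.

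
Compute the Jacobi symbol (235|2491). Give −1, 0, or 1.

0

Reciprocity: 235 ≡ 3 and 2491 ≡ 3 (mod 4), so (235/2491) = −(2491/235).
Reduce top mod 235: now compute (141/235).
Reciprocity: 141 ≡ 1 and 235 ≡ 3 (mod 4), so (141/235) = +(235/141).
Reduce top mod 141: now compute (94/141).
Pull out 2: since 141 ≡ 5 (mod 8), (2/141) = -1.
Reciprocity: 47 ≡ 3 and 141 ≡ 1 (mod 4), so (47/141) = +(141/47).
Reduce top mod 47: now compute (0/47).
Top reduces to 0: gcd > 1, so the symbol is 0.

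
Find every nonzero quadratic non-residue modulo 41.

Square k = 1,…,20 (k and 41−k give the same square):
1²=1, 2²=4, 3²=9, 4²=16, 5²=25, 6²=36, 7²≡8, 8²≡23, 9²≡40, 10²≡18, 11²≡39, 12²≡21, 13²≡5, 14²≡32, 15²≡20, 16²≡10, 17²≡2, 18²≡37, 19²≡33, 20²≡31 (mod 41).
The residues are {1, 2, 4, 5, 8, 9, 10, 16, 18, 20, 21, 23, 25, 31, 32, 33, 36, 37, 39, 40}; the non-residues are the remaining 20 nonzero classes.

3,6,7,11,12,13,14,15,17,19,22,24,26,27,28,29,30,34,35,38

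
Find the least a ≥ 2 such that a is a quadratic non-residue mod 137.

(2/137) = +1, so 2 is a residue.
(3/137) = −1, so 3 is the smallest positive non-residue mod 137.

3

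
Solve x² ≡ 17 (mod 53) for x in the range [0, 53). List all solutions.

53 ≡ 1 (mod 4), so we find a root by search.
Trying successive values, 21² = 441 ≡ 17 (mod 53). The other root is 53 − 21 = 32.

21, 32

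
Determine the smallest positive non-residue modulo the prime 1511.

(2/1511) = +1, so 2 is a residue.
(3/1511) = +1, so 3 is a residue.
(4/1511) = +1, so 4 is a residue.
(5/1511) = +1, so 5 is a residue.
(6/1511) = +1, so 6 is a residue.
(7/1511) = +1, so 7 is a residue.
(8/1511) = +1, so 8 is a residue.
(9/1511) = +1, so 9 is a residue.
(10/1511) = +1, so 10 is a residue.
(11/1511) = −1, so 11 is the smallest positive non-residue mod 1511.

11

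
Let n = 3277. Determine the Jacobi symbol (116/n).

0

Pull out 2^2: since 3277 ≡ 5 (mod 8), (2/3277) = -1, so (2/3277)^2 = +1.
Reciprocity: 29 ≡ 1 and 3277 ≡ 1 (mod 4), so (29/3277) = +(3277/29).
Reduce top mod 29: now compute (0/29).
Top reduces to 0: gcd > 1, so the symbol is 0.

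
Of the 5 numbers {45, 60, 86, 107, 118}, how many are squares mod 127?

(45/127) = -1 → non-residue.
(60/127) = +1 → QR.
(86/127) = -1 → non-residue.
(107/127) = +1 → QR.
(118/127) = -1 → non-residue.
Total quadratic residues among the 5: 2.

2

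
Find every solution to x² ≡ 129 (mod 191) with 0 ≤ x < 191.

Since 191 ≡ 3 (mod 4), a square root of 129 is 129^((191+1)/4) = 129^48 mod 191.
Repeated squaring: 129^2≡24, 129^4≡3, 129^8≡9, 129^16≡81, 129^32≡67 (mod 191).
129^48 = 129^(32+16) ≡ 79 (mod 191).
Check: 79² = 6241 ≡ 129 (mod 191). The two roots are 79 and 112.

79, 112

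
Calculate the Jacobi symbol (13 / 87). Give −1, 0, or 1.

Reciprocity: 13 ≡ 1 and 87 ≡ 3 (mod 4), so (13/87) = +(87/13).
Reduce top mod 13: now compute (9/13).
Reciprocity: 9 ≡ 1 and 13 ≡ 1 (mod 4), so (9/13) = +(13/9).
Reduce top mod 9: now compute (4/9).
Pull out 2^2: since 9 ≡ 1 (mod 8), (2/9) = +1, so (2/9)^2 = +1.
Reached (1/9) = 1. Collecting the sign flips along the way, the symbol is +1.

1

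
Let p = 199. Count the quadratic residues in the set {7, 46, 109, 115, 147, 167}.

3

(7/199) = +1 → QR.
(46/199) = +1 → QR.
(109/199) = -1 → non-residue.
(115/199) = +1 → QR.
(147/199) = -1 → non-residue.
(167/199) = -1 → non-residue.
Total quadratic residues among the 6: 3.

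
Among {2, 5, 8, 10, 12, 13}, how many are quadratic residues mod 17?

3

(2/17) = +1 → QR.
(5/17) = -1 → non-residue.
(8/17) = +1 → QR.
(10/17) = -1 → non-residue.
(12/17) = -1 → non-residue.
(13/17) = +1 → QR.
Total quadratic residues among the 6: 3.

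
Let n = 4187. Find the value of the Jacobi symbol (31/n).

-1

Reciprocity: 31 ≡ 3 and 4187 ≡ 3 (mod 4), so (31/4187) = −(4187/31).
Reduce top mod 31: now compute (2/31).
Pull out 2: since 31 ≡ 7 (mod 8), (2/31) = +1.
Reached (1/31) = 1. Collecting the sign flips along the way, the symbol is -1.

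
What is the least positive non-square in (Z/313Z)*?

5

(2/313) = +1, so 2 is a residue.
(3/313) = +1, so 3 is a residue.
(4/313) = +1, so 4 is a residue.
(5/313) = −1, so 5 is the smallest positive non-residue mod 313.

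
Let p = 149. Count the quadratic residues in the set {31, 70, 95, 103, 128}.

3

(31/149) = +1 → QR.
(70/149) = -1 → non-residue.
(95/149) = +1 → QR.
(103/149) = +1 → QR.
(128/149) = -1 → non-residue.
Total quadratic residues among the 5: 3.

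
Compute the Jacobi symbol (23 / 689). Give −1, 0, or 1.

-1

Reciprocity: 23 ≡ 3 and 689 ≡ 1 (mod 4), so (23/689) = +(689/23).
Reduce top mod 23: now compute (22/23).
Pull out 2: since 23 ≡ 7 (mod 8), (2/23) = +1.
Reciprocity: 11 ≡ 3 and 23 ≡ 3 (mod 4), so (11/23) = −(23/11).
Reduce top mod 11: now compute (1/11).
Reached (1/11) = 1. Collecting the sign flips along the way, the symbol is -1.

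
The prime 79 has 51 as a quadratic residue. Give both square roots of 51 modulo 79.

Since 79 ≡ 3 (mod 4), a square root of 51 is 51^((79+1)/4) = 51^20 mod 79.
Repeated squaring: 51^2≡73, 51^4≡36, 51^8≡32, 51^16≡76 (mod 79).
51^20 = 51^(16+4) ≡ 50 (mod 79).
Check: 50² = 2500 ≡ 51 (mod 79). The two roots are 29 and 50.

29, 50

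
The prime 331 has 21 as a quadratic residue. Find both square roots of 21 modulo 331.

141, 190

Since 331 ≡ 3 (mod 4), a square root of 21 is 21^((331+1)/4) = 21^83 mod 331.
Repeated squaring: 21^2≡110, 21^4≡184, 21^8≡94, 21^16≡230, 21^32≡271, 21^64≡290 (mod 331).
21^83 = 21^(64+16+2+1) ≡ 141 (mod 331).
Check: 141² = 19881 ≡ 21 (mod 331). The two roots are 141 and 190.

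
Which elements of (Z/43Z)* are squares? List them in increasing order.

Square k = 1,…,21 (k and 43−k give the same square):
1²=1, 2²=4, 3²=9, 4²=16, 5²=25, 6²=36, 7²≡6, 8²≡21, 9²≡38, 10²≡14, 11²≡35, 12²≡15, 13²≡40, 14²≡24, 15²≡10, 16²≡41, 17²≡31, 18²≡23, 19²≡17, 20²≡13, 21²≡11 (mod 43).
So the quadratic residues mod 43 are {1, 4, 6, 9, 10, 11, 13, 14, 15, 16, 17, 21, 23, 24, 25, 31, 35, 36, 38, 40, 41}.

1, 4, 6, 9, 10, 11, 13, 14, 15, 16, 17, 21, 23, 24, 25, 31, 35, 36, 38, 40, 41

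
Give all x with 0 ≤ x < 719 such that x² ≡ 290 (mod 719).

Since 719 ≡ 3 (mod 4), a square root of 290 is 290^((719+1)/4) = 290^180 mod 719.
Repeated squaring: 290^2≡696, 290^4≡529, 290^8≡150, 290^16≡211, 290^32≡662, 290^64≡373, 290^128≡362 (mod 719).
290^180 = 290^(128+32+16+4) ≡ 370 (mod 719).
Check: 370² = 136900 ≡ 290 (mod 719). The two roots are 349 and 370.

349, 370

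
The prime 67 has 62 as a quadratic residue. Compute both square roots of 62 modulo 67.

Since 67 ≡ 3 (mod 4), a square root of 62 is 62^((67+1)/4) = 62^17 mod 67.
Repeated squaring: 62^2≡25, 62^4≡22, 62^8≡15, 62^16≡24 (mod 67).
62^17 = 62^(16+1) ≡ 14 (mod 67).
Check: 14² = 196 ≡ 62 (mod 67). The two roots are 14 and 53.

14, 53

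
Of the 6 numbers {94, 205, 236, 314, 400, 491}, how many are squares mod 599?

(94/599) = +1 → QR.
(205/599) = +1 → QR.
(236/599) = -1 → non-residue.
(314/599) = -1 → non-residue.
(400/599) = +1 → QR.
(491/599) = -1 → non-residue.
Total quadratic residues among the 6: 3.

3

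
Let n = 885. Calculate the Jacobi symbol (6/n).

Pull out 2: since 885 ≡ 5 (mod 8), (2/885) = -1.
Reciprocity: 3 ≡ 3 and 885 ≡ 1 (mod 4), so (3/885) = +(885/3).
Reduce top mod 3: now compute (0/3).
Top reduces to 0: gcd > 1, so the symbol is 0.

0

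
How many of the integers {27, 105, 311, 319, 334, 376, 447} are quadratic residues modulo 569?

2

(27/569) = -1 → non-residue.
(105/569) = -1 → non-residue.
(311/569) = -1 → non-residue.
(319/569) = +1 → QR.
(334/569) = -1 → non-residue.
(376/569) = -1 → non-residue.
(447/569) = +1 → QR.
Total quadratic residues among the 7: 2.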